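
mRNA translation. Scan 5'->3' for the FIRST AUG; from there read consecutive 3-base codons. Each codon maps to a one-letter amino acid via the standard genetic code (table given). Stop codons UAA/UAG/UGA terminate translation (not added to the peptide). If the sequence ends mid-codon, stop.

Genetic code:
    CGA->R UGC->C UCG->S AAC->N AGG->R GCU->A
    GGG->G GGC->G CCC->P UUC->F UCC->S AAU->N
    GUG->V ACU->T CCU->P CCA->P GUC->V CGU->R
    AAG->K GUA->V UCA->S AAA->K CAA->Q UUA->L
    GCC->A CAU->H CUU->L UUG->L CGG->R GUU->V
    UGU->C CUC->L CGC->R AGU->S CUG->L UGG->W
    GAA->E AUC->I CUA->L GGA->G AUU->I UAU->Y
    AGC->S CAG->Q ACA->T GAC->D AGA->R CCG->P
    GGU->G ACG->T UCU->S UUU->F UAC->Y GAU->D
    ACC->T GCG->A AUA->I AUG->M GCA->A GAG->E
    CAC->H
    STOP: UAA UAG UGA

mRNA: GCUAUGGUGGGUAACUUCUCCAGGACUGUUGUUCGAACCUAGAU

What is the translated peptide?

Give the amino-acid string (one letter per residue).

Answer: MVGNFSRTVVRT

Derivation:
start AUG at pos 3
pos 3: AUG -> M; peptide=M
pos 6: GUG -> V; peptide=MV
pos 9: GGU -> G; peptide=MVG
pos 12: AAC -> N; peptide=MVGN
pos 15: UUC -> F; peptide=MVGNF
pos 18: UCC -> S; peptide=MVGNFS
pos 21: AGG -> R; peptide=MVGNFSR
pos 24: ACU -> T; peptide=MVGNFSRT
pos 27: GUU -> V; peptide=MVGNFSRTV
pos 30: GUU -> V; peptide=MVGNFSRTVV
pos 33: CGA -> R; peptide=MVGNFSRTVVR
pos 36: ACC -> T; peptide=MVGNFSRTVVRT
pos 39: UAG -> STOP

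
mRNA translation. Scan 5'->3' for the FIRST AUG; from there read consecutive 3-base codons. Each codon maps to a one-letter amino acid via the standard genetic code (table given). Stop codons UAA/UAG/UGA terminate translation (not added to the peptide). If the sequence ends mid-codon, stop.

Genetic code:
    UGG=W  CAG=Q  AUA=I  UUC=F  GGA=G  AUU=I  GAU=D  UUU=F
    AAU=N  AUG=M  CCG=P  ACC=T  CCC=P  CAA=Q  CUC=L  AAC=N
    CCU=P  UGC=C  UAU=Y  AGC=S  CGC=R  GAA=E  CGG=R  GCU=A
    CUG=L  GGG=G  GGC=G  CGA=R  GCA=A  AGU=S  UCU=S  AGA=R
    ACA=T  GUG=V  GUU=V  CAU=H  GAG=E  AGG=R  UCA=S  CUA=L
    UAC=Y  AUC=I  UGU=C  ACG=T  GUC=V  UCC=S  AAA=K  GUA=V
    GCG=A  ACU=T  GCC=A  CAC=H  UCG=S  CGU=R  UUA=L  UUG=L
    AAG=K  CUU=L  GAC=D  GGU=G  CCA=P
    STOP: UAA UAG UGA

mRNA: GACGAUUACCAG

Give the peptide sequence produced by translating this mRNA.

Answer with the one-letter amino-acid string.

no AUG start codon found

Answer: (empty: no AUG start codon)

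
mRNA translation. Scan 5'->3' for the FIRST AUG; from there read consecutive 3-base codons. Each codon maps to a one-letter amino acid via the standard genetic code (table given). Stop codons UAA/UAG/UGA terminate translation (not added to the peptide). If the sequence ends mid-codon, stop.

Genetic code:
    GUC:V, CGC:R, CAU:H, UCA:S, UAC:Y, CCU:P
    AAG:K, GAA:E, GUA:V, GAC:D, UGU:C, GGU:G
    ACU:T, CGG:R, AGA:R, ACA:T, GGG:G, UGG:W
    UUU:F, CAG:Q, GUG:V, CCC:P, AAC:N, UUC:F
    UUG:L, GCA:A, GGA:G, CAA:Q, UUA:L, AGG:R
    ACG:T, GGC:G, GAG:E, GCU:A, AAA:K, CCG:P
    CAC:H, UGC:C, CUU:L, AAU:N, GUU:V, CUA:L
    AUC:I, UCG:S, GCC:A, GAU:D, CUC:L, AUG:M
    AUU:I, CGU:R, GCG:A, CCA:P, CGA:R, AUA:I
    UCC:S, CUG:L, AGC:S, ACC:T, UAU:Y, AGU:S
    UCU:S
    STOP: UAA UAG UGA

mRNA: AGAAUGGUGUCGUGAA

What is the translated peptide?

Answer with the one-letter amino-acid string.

Answer: MVS

Derivation:
start AUG at pos 3
pos 3: AUG -> M; peptide=M
pos 6: GUG -> V; peptide=MV
pos 9: UCG -> S; peptide=MVS
pos 12: UGA -> STOP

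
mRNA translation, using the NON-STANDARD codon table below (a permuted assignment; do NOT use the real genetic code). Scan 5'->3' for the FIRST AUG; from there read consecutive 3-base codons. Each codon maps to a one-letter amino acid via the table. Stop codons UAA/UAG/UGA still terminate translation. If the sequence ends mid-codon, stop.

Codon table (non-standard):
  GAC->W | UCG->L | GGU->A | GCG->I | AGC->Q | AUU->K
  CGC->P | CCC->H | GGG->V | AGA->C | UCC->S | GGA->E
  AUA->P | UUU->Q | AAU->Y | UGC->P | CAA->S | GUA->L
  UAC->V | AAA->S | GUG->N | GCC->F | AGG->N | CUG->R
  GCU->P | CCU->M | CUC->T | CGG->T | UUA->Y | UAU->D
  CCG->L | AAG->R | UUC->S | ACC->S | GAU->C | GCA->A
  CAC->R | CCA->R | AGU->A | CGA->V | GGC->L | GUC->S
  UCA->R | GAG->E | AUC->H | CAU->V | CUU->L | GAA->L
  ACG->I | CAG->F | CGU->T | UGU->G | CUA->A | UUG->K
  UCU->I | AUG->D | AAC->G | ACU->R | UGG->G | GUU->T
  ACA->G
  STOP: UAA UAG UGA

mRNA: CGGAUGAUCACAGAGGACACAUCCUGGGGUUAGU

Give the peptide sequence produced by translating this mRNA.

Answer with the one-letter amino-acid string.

start AUG at pos 3
pos 3: AUG -> D; peptide=D
pos 6: AUC -> H; peptide=DH
pos 9: ACA -> G; peptide=DHG
pos 12: GAG -> E; peptide=DHGE
pos 15: GAC -> W; peptide=DHGEW
pos 18: ACA -> G; peptide=DHGEWG
pos 21: UCC -> S; peptide=DHGEWGS
pos 24: UGG -> G; peptide=DHGEWGSG
pos 27: GGU -> A; peptide=DHGEWGSGA
pos 30: UAG -> STOP

Answer: DHGEWGSGA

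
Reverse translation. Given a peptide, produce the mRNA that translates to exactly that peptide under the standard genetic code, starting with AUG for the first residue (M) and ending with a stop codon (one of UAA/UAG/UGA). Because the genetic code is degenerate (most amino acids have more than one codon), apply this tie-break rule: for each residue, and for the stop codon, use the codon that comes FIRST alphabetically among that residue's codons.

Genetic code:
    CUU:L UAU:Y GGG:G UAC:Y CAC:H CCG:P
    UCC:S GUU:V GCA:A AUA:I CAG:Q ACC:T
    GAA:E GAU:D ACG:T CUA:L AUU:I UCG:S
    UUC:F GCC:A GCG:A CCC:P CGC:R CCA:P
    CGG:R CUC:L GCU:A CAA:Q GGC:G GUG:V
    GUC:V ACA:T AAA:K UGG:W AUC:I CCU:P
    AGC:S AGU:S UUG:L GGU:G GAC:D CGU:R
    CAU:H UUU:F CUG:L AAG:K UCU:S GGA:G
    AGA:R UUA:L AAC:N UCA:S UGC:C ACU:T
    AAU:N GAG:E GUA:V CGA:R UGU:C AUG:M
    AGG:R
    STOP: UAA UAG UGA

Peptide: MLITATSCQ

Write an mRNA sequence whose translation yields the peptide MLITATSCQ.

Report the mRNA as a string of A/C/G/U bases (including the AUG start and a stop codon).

Answer: mRNA: AUGCUAAUAACAGCAACAAGCUGCCAAUAA

Derivation:
residue 1: M -> AUG (start codon)
residue 2: L codons sorted = CUA,CUC,CUG,CUU,UUA,UUG -> pick first = CUA
residue 3: I codons sorted = AUA,AUC,AUU -> pick first = AUA
residue 4: T codons sorted = ACA,ACC,ACG,ACU -> pick first = ACA
residue 5: A codons sorted = GCA,GCC,GCG,GCU -> pick first = GCA
residue 6: T codons sorted = ACA,ACC,ACG,ACU -> pick first = ACA
residue 7: S codons sorted = AGC,AGU,UCA,UCC,UCG,UCU -> pick first = AGC
residue 8: C codons sorted = UGC,UGU -> pick first = UGC
residue 9: Q codons sorted = CAA,CAG -> pick first = CAA
terminator: stop codons sorted = UAA,UAG,UGA -> pick first = UAA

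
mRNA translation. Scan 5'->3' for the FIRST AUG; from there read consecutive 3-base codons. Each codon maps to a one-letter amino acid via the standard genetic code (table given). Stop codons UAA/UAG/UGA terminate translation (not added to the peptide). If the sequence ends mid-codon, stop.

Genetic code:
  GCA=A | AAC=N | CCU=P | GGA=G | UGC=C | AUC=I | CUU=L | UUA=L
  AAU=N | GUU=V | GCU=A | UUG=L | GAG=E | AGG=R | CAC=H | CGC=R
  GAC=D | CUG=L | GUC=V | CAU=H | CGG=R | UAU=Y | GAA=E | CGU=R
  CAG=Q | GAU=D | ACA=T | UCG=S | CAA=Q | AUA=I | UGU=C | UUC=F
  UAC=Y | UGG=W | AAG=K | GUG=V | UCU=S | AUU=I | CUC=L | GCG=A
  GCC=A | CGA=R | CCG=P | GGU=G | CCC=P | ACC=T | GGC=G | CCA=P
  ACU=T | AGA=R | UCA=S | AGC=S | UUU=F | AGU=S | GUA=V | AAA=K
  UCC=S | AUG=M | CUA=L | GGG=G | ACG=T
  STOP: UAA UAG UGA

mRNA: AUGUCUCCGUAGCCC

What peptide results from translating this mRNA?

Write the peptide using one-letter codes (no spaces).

Answer: MSP

Derivation:
start AUG at pos 0
pos 0: AUG -> M; peptide=M
pos 3: UCU -> S; peptide=MS
pos 6: CCG -> P; peptide=MSP
pos 9: UAG -> STOP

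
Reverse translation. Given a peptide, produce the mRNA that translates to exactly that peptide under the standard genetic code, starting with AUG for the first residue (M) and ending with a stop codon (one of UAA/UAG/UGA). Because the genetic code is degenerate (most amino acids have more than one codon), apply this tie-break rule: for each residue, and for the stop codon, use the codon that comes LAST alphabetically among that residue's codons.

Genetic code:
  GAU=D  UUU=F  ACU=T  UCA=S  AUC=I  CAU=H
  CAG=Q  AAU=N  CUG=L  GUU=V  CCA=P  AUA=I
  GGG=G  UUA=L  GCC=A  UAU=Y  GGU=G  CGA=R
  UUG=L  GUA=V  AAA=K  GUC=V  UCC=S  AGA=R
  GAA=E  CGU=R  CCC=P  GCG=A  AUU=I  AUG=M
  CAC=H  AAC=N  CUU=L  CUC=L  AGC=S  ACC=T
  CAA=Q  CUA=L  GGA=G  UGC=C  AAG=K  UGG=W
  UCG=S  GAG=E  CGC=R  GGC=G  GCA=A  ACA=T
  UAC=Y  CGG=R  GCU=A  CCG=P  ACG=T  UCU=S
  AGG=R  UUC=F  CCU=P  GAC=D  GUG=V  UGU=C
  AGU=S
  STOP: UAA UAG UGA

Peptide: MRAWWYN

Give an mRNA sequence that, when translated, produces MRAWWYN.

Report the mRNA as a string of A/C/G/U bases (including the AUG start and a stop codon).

Answer: mRNA: AUGCGUGCUUGGUGGUAUAAUUGA

Derivation:
residue 1: M -> AUG (start codon)
residue 2: R codons sorted = AGA,AGG,CGA,CGC,CGG,CGU -> pick last = CGU
residue 3: A codons sorted = GCA,GCC,GCG,GCU -> pick last = GCU
residue 4: W -> UGG (only codon)
residue 5: W -> UGG (only codon)
residue 6: Y codons sorted = UAC,UAU -> pick last = UAU
residue 7: N codons sorted = AAC,AAU -> pick last = AAU
terminator: stop codons sorted = UAA,UAG,UGA -> pick last = UGA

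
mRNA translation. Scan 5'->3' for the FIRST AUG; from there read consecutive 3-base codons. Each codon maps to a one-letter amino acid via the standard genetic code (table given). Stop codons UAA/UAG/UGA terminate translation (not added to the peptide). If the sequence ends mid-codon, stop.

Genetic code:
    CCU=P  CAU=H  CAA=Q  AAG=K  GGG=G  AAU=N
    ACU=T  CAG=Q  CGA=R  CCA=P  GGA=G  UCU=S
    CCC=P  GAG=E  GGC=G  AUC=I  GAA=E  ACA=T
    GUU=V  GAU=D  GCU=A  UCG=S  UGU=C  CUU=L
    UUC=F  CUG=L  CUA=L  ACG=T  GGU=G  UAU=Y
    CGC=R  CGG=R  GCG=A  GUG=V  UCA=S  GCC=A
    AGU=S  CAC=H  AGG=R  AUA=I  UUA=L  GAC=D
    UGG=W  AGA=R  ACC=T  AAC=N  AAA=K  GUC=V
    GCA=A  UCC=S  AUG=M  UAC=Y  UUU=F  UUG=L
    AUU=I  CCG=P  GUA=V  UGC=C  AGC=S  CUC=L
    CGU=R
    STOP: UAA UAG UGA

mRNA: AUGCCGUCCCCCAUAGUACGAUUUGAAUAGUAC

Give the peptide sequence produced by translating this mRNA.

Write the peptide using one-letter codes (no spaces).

start AUG at pos 0
pos 0: AUG -> M; peptide=M
pos 3: CCG -> P; peptide=MP
pos 6: UCC -> S; peptide=MPS
pos 9: CCC -> P; peptide=MPSP
pos 12: AUA -> I; peptide=MPSPI
pos 15: GUA -> V; peptide=MPSPIV
pos 18: CGA -> R; peptide=MPSPIVR
pos 21: UUU -> F; peptide=MPSPIVRF
pos 24: GAA -> E; peptide=MPSPIVRFE
pos 27: UAG -> STOP

Answer: MPSPIVRFE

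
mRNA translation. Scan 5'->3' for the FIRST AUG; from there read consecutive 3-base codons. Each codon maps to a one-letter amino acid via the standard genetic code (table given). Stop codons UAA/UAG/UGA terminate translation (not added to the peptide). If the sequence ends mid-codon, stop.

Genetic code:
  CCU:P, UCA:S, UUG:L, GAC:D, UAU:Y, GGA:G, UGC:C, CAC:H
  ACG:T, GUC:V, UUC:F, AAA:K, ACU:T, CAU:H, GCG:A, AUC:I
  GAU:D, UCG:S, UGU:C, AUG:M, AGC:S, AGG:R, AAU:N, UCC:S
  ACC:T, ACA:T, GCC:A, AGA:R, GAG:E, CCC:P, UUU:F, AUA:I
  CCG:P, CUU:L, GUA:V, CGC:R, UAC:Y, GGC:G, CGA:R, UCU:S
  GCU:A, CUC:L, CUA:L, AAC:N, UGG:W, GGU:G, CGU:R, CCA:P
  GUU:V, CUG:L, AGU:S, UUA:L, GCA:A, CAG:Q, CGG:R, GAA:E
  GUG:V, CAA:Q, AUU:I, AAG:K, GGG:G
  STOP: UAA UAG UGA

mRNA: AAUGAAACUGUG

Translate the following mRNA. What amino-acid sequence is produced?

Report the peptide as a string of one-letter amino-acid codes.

start AUG at pos 1
pos 1: AUG -> M; peptide=M
pos 4: AAA -> K; peptide=MK
pos 7: CUG -> L; peptide=MKL
pos 10: only 2 nt remain (<3), stop (end of mRNA)

Answer: MKL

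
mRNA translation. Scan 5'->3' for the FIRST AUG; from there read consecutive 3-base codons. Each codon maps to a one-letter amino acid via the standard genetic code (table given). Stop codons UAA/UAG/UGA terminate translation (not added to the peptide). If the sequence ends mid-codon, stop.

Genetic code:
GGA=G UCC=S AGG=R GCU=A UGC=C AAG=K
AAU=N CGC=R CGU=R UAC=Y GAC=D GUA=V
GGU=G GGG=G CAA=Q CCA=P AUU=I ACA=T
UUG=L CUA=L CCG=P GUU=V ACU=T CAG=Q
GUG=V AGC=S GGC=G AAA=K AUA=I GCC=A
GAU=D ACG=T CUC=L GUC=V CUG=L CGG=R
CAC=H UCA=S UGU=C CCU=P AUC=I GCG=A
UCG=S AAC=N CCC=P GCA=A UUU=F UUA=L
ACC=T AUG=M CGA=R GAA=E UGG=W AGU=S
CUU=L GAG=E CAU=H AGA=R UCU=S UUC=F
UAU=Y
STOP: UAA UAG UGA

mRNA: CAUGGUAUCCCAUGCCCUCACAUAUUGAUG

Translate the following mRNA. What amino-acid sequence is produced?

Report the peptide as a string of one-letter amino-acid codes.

start AUG at pos 1
pos 1: AUG -> M; peptide=M
pos 4: GUA -> V; peptide=MV
pos 7: UCC -> S; peptide=MVS
pos 10: CAU -> H; peptide=MVSH
pos 13: GCC -> A; peptide=MVSHA
pos 16: CUC -> L; peptide=MVSHAL
pos 19: ACA -> T; peptide=MVSHALT
pos 22: UAU -> Y; peptide=MVSHALTY
pos 25: UGA -> STOP

Answer: MVSHALTY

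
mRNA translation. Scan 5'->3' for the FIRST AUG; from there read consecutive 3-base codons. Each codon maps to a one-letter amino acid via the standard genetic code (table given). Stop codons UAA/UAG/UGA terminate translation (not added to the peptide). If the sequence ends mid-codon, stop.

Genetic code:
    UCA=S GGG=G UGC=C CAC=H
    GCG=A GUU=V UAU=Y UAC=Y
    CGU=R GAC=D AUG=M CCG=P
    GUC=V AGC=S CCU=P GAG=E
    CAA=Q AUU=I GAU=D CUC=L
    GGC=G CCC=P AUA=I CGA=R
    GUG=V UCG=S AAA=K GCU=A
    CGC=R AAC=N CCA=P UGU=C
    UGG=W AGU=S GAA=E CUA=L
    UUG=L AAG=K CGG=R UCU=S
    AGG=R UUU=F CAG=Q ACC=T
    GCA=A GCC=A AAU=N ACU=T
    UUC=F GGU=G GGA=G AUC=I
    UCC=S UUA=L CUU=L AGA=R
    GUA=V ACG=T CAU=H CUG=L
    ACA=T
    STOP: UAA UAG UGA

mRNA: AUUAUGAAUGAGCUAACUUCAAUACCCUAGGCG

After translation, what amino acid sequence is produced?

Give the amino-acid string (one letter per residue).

start AUG at pos 3
pos 3: AUG -> M; peptide=M
pos 6: AAU -> N; peptide=MN
pos 9: GAG -> E; peptide=MNE
pos 12: CUA -> L; peptide=MNEL
pos 15: ACU -> T; peptide=MNELT
pos 18: UCA -> S; peptide=MNELTS
pos 21: AUA -> I; peptide=MNELTSI
pos 24: CCC -> P; peptide=MNELTSIP
pos 27: UAG -> STOP

Answer: MNELTSIP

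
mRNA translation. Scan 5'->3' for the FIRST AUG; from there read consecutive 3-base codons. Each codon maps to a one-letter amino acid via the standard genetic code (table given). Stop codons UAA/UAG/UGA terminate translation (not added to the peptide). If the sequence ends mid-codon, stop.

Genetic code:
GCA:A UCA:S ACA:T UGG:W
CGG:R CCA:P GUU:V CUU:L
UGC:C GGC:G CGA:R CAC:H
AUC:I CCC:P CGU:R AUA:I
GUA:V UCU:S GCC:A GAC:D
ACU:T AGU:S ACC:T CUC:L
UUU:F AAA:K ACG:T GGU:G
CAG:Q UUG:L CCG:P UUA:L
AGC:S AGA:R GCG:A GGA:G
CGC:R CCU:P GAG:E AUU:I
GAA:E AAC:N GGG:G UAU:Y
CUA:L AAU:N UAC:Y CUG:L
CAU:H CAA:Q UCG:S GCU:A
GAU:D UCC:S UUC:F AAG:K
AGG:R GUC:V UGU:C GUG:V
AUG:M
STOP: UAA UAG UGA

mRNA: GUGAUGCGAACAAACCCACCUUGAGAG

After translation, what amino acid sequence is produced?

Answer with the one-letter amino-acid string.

Answer: MRTNPP

Derivation:
start AUG at pos 3
pos 3: AUG -> M; peptide=M
pos 6: CGA -> R; peptide=MR
pos 9: ACA -> T; peptide=MRT
pos 12: AAC -> N; peptide=MRTN
pos 15: CCA -> P; peptide=MRTNP
pos 18: CCU -> P; peptide=MRTNPP
pos 21: UGA -> STOP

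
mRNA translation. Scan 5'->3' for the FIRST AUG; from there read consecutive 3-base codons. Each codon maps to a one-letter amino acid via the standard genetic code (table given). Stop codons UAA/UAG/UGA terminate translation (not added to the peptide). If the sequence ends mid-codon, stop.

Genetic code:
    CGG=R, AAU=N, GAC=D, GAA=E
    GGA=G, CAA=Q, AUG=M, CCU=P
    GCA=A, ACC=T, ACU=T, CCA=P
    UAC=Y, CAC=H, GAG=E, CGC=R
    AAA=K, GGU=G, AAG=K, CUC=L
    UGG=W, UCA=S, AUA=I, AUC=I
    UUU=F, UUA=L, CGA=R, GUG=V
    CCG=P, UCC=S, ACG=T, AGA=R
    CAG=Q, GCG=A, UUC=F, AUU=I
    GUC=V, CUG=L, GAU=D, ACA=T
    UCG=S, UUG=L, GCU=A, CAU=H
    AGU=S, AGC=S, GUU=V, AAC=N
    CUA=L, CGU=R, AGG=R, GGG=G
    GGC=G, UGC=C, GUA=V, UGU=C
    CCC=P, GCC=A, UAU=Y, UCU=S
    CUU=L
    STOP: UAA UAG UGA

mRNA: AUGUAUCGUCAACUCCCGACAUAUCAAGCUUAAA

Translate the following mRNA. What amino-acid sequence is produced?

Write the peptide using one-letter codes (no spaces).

start AUG at pos 0
pos 0: AUG -> M; peptide=M
pos 3: UAU -> Y; peptide=MY
pos 6: CGU -> R; peptide=MYR
pos 9: CAA -> Q; peptide=MYRQ
pos 12: CUC -> L; peptide=MYRQL
pos 15: CCG -> P; peptide=MYRQLP
pos 18: ACA -> T; peptide=MYRQLPT
pos 21: UAU -> Y; peptide=MYRQLPTY
pos 24: CAA -> Q; peptide=MYRQLPTYQ
pos 27: GCU -> A; peptide=MYRQLPTYQA
pos 30: UAA -> STOP

Answer: MYRQLPTYQA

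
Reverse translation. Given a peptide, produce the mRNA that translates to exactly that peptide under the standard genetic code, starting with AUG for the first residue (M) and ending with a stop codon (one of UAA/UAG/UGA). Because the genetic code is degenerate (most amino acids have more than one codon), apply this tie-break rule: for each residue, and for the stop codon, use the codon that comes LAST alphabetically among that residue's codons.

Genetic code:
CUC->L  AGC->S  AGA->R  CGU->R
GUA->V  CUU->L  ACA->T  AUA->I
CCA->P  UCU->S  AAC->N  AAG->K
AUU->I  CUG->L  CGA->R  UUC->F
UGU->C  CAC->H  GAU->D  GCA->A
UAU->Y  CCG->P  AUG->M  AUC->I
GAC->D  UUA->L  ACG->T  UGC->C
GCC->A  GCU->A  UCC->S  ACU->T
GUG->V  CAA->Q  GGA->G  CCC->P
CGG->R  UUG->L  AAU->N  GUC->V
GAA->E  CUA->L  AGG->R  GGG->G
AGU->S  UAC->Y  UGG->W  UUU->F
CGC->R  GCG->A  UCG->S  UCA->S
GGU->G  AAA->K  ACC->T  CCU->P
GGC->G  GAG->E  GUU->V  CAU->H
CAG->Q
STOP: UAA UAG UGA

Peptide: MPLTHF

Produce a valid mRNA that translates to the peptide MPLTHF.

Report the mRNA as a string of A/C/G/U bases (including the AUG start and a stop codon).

Answer: mRNA: AUGCCUUUGACUCAUUUUUGA

Derivation:
residue 1: M -> AUG (start codon)
residue 2: P codons sorted = CCA,CCC,CCG,CCU -> pick last = CCU
residue 3: L codons sorted = CUA,CUC,CUG,CUU,UUA,UUG -> pick last = UUG
residue 4: T codons sorted = ACA,ACC,ACG,ACU -> pick last = ACU
residue 5: H codons sorted = CAC,CAU -> pick last = CAU
residue 6: F codons sorted = UUC,UUU -> pick last = UUU
terminator: stop codons sorted = UAA,UAG,UGA -> pick last = UGA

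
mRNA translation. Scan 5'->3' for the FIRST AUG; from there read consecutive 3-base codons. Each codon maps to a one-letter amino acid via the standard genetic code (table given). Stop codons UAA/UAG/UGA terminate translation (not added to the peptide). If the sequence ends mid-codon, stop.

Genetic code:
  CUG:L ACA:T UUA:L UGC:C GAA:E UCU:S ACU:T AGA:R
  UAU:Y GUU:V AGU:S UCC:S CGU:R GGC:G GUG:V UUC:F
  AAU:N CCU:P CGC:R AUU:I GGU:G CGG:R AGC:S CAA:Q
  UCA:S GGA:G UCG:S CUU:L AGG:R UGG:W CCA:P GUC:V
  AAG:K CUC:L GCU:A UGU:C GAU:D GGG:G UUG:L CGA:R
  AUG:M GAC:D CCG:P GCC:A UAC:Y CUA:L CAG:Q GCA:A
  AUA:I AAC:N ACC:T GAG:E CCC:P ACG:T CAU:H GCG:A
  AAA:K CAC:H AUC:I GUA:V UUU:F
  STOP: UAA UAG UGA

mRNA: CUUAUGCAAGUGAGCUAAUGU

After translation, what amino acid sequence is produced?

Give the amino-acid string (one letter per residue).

Answer: MQVS

Derivation:
start AUG at pos 3
pos 3: AUG -> M; peptide=M
pos 6: CAA -> Q; peptide=MQ
pos 9: GUG -> V; peptide=MQV
pos 12: AGC -> S; peptide=MQVS
pos 15: UAA -> STOP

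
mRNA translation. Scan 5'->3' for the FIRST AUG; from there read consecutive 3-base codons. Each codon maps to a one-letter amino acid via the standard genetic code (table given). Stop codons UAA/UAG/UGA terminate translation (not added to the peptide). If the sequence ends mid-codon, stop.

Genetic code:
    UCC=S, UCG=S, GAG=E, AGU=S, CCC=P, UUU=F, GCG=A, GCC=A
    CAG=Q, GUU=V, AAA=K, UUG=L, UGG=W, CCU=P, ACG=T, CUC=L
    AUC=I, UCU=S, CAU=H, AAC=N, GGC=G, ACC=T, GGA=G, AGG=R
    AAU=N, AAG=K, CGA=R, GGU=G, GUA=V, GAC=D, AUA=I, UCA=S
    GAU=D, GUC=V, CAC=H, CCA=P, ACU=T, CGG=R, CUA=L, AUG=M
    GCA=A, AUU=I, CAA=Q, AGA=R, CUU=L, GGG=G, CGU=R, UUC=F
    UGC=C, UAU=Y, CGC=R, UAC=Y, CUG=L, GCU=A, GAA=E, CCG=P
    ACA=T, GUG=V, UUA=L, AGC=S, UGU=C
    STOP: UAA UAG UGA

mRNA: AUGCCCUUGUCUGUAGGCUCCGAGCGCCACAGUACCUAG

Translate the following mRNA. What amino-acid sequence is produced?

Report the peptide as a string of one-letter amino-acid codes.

Answer: MPLSVGSERHST

Derivation:
start AUG at pos 0
pos 0: AUG -> M; peptide=M
pos 3: CCC -> P; peptide=MP
pos 6: UUG -> L; peptide=MPL
pos 9: UCU -> S; peptide=MPLS
pos 12: GUA -> V; peptide=MPLSV
pos 15: GGC -> G; peptide=MPLSVG
pos 18: UCC -> S; peptide=MPLSVGS
pos 21: GAG -> E; peptide=MPLSVGSE
pos 24: CGC -> R; peptide=MPLSVGSER
pos 27: CAC -> H; peptide=MPLSVGSERH
pos 30: AGU -> S; peptide=MPLSVGSERHS
pos 33: ACC -> T; peptide=MPLSVGSERHST
pos 36: UAG -> STOP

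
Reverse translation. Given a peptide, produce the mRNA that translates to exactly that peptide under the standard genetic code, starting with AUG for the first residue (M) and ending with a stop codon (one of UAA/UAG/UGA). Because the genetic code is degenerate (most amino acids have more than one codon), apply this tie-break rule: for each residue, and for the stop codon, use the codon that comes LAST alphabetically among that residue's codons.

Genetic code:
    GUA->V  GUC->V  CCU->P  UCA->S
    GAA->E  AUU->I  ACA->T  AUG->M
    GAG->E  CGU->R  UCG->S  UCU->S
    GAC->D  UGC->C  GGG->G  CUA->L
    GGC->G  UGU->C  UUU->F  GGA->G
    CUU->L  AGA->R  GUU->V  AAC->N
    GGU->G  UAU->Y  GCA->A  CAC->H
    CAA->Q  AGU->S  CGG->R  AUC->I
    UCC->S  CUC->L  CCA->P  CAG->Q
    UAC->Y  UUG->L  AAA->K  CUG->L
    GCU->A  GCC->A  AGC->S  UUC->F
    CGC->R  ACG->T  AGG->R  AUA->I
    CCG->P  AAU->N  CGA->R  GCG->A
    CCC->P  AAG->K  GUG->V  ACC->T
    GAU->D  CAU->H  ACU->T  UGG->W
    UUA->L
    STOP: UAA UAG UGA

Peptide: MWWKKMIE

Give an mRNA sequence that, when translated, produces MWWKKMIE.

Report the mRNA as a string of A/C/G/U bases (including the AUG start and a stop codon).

residue 1: M -> AUG (start codon)
residue 2: W -> UGG (only codon)
residue 3: W -> UGG (only codon)
residue 4: K codons sorted = AAA,AAG -> pick last = AAG
residue 5: K codons sorted = AAA,AAG -> pick last = AAG
residue 6: M -> AUG (only codon)
residue 7: I codons sorted = AUA,AUC,AUU -> pick last = AUU
residue 8: E codons sorted = GAA,GAG -> pick last = GAG
terminator: stop codons sorted = UAA,UAG,UGA -> pick last = UGA

Answer: mRNA: AUGUGGUGGAAGAAGAUGAUUGAGUGA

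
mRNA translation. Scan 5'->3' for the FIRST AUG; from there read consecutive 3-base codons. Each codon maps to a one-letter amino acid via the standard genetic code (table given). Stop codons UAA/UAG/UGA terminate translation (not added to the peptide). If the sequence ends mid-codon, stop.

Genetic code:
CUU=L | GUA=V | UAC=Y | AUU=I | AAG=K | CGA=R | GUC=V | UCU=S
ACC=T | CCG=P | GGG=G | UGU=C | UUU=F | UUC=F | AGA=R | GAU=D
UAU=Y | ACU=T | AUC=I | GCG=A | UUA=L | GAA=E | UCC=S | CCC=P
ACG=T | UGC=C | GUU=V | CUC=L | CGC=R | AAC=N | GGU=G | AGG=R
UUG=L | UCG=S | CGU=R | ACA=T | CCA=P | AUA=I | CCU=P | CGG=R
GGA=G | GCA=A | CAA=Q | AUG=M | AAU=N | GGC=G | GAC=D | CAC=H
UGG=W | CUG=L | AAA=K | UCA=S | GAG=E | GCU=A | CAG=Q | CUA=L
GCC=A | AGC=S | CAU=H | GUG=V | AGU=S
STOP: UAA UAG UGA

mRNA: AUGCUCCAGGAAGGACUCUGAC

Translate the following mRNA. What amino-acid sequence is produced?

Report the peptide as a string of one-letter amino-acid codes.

Answer: MLQEGL

Derivation:
start AUG at pos 0
pos 0: AUG -> M; peptide=M
pos 3: CUC -> L; peptide=ML
pos 6: CAG -> Q; peptide=MLQ
pos 9: GAA -> E; peptide=MLQE
pos 12: GGA -> G; peptide=MLQEG
pos 15: CUC -> L; peptide=MLQEGL
pos 18: UGA -> STOP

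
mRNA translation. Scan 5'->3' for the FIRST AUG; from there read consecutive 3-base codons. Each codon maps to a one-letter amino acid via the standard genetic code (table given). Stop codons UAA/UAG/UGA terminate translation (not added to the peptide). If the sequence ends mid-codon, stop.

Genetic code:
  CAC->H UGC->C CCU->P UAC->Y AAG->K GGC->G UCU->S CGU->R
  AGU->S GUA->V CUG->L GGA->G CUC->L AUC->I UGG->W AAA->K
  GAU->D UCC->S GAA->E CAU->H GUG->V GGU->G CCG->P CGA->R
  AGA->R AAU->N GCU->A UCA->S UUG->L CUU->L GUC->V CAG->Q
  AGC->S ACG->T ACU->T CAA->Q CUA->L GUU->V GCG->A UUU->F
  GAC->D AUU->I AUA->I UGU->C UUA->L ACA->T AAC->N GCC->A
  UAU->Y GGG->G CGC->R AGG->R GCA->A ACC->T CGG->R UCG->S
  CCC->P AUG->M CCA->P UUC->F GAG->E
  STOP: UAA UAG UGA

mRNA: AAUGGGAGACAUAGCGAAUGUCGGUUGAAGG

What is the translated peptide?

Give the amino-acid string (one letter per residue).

Answer: MGDIANVG

Derivation:
start AUG at pos 1
pos 1: AUG -> M; peptide=M
pos 4: GGA -> G; peptide=MG
pos 7: GAC -> D; peptide=MGD
pos 10: AUA -> I; peptide=MGDI
pos 13: GCG -> A; peptide=MGDIA
pos 16: AAU -> N; peptide=MGDIAN
pos 19: GUC -> V; peptide=MGDIANV
pos 22: GGU -> G; peptide=MGDIANVG
pos 25: UGA -> STOP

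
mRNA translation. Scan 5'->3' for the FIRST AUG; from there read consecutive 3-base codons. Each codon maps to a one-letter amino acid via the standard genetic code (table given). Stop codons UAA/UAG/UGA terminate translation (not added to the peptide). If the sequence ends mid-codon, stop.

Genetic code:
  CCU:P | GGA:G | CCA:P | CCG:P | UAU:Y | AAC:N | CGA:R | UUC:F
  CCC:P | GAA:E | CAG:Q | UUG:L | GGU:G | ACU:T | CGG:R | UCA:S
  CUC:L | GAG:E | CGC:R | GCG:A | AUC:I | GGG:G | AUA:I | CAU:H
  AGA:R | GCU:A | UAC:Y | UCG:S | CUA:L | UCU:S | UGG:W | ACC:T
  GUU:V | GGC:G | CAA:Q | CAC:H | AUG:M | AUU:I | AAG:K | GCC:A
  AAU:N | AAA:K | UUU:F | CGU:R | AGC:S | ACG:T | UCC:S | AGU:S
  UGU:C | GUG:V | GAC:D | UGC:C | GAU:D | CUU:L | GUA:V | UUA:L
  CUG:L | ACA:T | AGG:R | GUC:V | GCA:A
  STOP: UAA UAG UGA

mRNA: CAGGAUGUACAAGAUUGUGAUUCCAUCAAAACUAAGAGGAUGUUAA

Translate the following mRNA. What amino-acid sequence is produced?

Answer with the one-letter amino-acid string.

start AUG at pos 4
pos 4: AUG -> M; peptide=M
pos 7: UAC -> Y; peptide=MY
pos 10: AAG -> K; peptide=MYK
pos 13: AUU -> I; peptide=MYKI
pos 16: GUG -> V; peptide=MYKIV
pos 19: AUU -> I; peptide=MYKIVI
pos 22: CCA -> P; peptide=MYKIVIP
pos 25: UCA -> S; peptide=MYKIVIPS
pos 28: AAA -> K; peptide=MYKIVIPSK
pos 31: CUA -> L; peptide=MYKIVIPSKL
pos 34: AGA -> R; peptide=MYKIVIPSKLR
pos 37: GGA -> G; peptide=MYKIVIPSKLRG
pos 40: UGU -> C; peptide=MYKIVIPSKLRGC
pos 43: UAA -> STOP

Answer: MYKIVIPSKLRGC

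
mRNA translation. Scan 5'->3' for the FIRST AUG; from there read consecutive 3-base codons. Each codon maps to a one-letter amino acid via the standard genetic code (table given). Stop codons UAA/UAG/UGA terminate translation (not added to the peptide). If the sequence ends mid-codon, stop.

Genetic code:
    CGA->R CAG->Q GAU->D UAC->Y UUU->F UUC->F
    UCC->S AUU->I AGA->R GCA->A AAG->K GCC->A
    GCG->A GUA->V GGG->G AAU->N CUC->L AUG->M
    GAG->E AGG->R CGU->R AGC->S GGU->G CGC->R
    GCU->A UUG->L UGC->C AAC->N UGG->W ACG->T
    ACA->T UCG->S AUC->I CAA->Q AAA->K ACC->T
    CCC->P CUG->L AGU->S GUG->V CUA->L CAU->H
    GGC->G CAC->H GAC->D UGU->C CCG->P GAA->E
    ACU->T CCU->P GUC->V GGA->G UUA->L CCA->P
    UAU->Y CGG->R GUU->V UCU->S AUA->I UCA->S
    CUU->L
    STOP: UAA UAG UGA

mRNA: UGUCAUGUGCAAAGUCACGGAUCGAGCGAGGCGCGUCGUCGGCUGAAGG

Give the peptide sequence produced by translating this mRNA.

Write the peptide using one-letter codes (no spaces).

start AUG at pos 4
pos 4: AUG -> M; peptide=M
pos 7: UGC -> C; peptide=MC
pos 10: AAA -> K; peptide=MCK
pos 13: GUC -> V; peptide=MCKV
pos 16: ACG -> T; peptide=MCKVT
pos 19: GAU -> D; peptide=MCKVTD
pos 22: CGA -> R; peptide=MCKVTDR
pos 25: GCG -> A; peptide=MCKVTDRA
pos 28: AGG -> R; peptide=MCKVTDRAR
pos 31: CGC -> R; peptide=MCKVTDRARR
pos 34: GUC -> V; peptide=MCKVTDRARRV
pos 37: GUC -> V; peptide=MCKVTDRARRVV
pos 40: GGC -> G; peptide=MCKVTDRARRVVG
pos 43: UGA -> STOP

Answer: MCKVTDRARRVVG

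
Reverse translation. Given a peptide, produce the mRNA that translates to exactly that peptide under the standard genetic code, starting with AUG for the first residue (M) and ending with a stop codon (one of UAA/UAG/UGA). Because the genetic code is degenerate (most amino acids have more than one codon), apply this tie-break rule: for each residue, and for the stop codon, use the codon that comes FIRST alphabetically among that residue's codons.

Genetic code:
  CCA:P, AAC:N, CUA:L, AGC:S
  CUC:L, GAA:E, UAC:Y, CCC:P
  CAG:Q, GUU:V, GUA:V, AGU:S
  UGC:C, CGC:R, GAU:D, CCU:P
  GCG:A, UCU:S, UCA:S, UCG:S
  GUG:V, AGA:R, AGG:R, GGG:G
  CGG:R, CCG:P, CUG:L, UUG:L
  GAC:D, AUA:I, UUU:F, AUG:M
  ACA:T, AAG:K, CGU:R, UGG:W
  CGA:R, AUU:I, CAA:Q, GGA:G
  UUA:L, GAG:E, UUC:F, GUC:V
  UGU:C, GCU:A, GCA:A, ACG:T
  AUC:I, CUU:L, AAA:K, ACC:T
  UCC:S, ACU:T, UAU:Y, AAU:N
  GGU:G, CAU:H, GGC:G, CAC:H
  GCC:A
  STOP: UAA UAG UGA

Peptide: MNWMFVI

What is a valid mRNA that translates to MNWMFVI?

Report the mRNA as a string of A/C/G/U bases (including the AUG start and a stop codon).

Answer: mRNA: AUGAACUGGAUGUUCGUAAUAUAA

Derivation:
residue 1: M -> AUG (start codon)
residue 2: N codons sorted = AAC,AAU -> pick first = AAC
residue 3: W -> UGG (only codon)
residue 4: M -> AUG (only codon)
residue 5: F codons sorted = UUC,UUU -> pick first = UUC
residue 6: V codons sorted = GUA,GUC,GUG,GUU -> pick first = GUA
residue 7: I codons sorted = AUA,AUC,AUU -> pick first = AUA
terminator: stop codons sorted = UAA,UAG,UGA -> pick first = UAA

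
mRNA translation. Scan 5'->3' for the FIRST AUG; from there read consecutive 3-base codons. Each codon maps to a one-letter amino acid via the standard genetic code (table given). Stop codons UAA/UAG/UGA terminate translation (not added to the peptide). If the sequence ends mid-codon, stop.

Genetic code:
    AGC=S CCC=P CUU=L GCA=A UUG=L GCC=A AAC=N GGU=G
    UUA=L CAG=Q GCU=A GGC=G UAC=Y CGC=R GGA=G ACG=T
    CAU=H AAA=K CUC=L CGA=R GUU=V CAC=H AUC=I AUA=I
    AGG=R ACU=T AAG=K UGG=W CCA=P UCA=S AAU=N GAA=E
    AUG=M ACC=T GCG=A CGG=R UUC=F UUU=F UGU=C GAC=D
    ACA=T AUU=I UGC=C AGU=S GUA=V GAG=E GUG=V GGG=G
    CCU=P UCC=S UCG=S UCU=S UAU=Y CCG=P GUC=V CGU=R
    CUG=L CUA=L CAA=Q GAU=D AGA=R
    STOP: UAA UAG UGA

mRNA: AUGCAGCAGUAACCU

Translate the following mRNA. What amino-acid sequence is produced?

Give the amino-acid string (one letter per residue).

Answer: MQQ

Derivation:
start AUG at pos 0
pos 0: AUG -> M; peptide=M
pos 3: CAG -> Q; peptide=MQ
pos 6: CAG -> Q; peptide=MQQ
pos 9: UAA -> STOP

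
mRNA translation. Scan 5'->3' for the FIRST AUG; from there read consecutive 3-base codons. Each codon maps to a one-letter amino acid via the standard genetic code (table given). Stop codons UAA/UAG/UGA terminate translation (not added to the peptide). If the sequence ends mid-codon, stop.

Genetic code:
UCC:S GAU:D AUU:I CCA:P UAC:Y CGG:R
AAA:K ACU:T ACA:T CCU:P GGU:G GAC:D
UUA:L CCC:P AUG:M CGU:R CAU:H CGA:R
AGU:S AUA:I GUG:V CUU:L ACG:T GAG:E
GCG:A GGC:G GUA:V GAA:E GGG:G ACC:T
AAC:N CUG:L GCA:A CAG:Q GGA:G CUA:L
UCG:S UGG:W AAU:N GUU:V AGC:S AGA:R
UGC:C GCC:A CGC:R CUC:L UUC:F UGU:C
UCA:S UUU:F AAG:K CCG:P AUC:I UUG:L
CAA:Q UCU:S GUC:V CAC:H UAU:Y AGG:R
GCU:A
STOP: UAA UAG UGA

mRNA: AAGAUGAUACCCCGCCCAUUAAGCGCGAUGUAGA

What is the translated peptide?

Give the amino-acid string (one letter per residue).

start AUG at pos 3
pos 3: AUG -> M; peptide=M
pos 6: AUA -> I; peptide=MI
pos 9: CCC -> P; peptide=MIP
pos 12: CGC -> R; peptide=MIPR
pos 15: CCA -> P; peptide=MIPRP
pos 18: UUA -> L; peptide=MIPRPL
pos 21: AGC -> S; peptide=MIPRPLS
pos 24: GCG -> A; peptide=MIPRPLSA
pos 27: AUG -> M; peptide=MIPRPLSAM
pos 30: UAG -> STOP

Answer: MIPRPLSAM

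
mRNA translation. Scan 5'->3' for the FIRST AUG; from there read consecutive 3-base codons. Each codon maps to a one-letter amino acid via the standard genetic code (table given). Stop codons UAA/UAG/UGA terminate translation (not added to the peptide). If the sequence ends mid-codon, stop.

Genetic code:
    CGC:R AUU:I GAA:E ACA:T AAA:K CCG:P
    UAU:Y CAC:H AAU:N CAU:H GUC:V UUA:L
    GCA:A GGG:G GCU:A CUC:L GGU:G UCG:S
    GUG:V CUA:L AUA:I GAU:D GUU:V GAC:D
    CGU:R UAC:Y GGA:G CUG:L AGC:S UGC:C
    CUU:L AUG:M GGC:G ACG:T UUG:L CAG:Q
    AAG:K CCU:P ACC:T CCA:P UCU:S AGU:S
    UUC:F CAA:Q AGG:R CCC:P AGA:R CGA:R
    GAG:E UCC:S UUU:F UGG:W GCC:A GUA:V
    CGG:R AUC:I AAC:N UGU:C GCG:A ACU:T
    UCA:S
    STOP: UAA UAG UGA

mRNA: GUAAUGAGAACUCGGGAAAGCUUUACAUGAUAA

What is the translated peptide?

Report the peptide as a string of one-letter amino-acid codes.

Answer: MRTRESFT

Derivation:
start AUG at pos 3
pos 3: AUG -> M; peptide=M
pos 6: AGA -> R; peptide=MR
pos 9: ACU -> T; peptide=MRT
pos 12: CGG -> R; peptide=MRTR
pos 15: GAA -> E; peptide=MRTRE
pos 18: AGC -> S; peptide=MRTRES
pos 21: UUU -> F; peptide=MRTRESF
pos 24: ACA -> T; peptide=MRTRESFT
pos 27: UGA -> STOP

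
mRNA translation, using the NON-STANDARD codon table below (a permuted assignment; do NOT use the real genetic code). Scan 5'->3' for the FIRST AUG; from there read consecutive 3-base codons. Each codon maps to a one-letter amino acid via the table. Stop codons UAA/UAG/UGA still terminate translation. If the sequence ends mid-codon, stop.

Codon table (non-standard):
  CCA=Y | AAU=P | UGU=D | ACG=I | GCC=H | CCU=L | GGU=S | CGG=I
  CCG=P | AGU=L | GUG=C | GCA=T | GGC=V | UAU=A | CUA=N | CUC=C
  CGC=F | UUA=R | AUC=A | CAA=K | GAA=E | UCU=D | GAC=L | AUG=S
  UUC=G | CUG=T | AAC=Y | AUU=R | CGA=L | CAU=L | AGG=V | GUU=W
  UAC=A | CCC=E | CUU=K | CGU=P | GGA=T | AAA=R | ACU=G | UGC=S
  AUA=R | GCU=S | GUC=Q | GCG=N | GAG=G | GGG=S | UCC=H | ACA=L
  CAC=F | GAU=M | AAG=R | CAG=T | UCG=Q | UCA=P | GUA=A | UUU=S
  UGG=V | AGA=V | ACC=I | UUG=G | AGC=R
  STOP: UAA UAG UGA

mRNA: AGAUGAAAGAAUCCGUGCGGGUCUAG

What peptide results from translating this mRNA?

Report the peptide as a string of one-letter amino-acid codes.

Answer: SREHCIQ

Derivation:
start AUG at pos 2
pos 2: AUG -> S; peptide=S
pos 5: AAA -> R; peptide=SR
pos 8: GAA -> E; peptide=SRE
pos 11: UCC -> H; peptide=SREH
pos 14: GUG -> C; peptide=SREHC
pos 17: CGG -> I; peptide=SREHCI
pos 20: GUC -> Q; peptide=SREHCIQ
pos 23: UAG -> STOP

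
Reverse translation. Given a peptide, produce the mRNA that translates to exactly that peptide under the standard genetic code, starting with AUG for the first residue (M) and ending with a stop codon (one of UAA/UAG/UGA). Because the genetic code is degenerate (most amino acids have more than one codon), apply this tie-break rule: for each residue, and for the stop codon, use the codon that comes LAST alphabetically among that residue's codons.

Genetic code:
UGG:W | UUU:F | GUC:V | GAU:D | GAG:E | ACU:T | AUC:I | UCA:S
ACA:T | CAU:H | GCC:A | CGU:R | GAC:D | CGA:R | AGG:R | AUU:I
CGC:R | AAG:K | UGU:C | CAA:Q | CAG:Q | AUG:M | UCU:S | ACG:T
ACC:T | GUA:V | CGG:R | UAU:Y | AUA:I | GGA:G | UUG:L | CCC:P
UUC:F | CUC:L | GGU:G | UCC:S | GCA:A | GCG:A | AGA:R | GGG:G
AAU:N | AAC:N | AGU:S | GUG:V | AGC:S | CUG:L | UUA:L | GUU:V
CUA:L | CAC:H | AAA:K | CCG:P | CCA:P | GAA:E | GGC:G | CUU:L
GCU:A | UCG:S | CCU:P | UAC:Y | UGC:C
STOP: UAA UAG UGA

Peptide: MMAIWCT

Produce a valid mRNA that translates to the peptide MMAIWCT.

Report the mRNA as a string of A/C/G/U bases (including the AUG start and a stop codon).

residue 1: M -> AUG (start codon)
residue 2: M -> AUG (only codon)
residue 3: A codons sorted = GCA,GCC,GCG,GCU -> pick last = GCU
residue 4: I codons sorted = AUA,AUC,AUU -> pick last = AUU
residue 5: W -> UGG (only codon)
residue 6: C codons sorted = UGC,UGU -> pick last = UGU
residue 7: T codons sorted = ACA,ACC,ACG,ACU -> pick last = ACU
terminator: stop codons sorted = UAA,UAG,UGA -> pick last = UGA

Answer: mRNA: AUGAUGGCUAUUUGGUGUACUUGA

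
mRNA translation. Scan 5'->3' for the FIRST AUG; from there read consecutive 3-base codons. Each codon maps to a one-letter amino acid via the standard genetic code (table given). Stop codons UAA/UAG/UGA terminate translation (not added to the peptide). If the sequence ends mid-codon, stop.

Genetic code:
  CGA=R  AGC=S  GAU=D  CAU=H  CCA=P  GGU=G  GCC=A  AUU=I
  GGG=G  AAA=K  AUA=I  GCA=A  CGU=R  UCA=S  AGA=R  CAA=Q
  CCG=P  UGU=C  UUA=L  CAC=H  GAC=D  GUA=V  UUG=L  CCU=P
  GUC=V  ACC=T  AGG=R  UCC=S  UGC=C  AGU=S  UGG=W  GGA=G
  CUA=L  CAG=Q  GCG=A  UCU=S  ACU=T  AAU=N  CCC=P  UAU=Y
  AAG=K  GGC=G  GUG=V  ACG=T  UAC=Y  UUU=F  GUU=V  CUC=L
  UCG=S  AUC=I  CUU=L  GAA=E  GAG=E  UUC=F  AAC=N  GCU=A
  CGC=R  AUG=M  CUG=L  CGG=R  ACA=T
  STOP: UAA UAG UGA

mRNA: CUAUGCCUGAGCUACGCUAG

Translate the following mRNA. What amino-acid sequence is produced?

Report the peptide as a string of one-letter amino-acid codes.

start AUG at pos 2
pos 2: AUG -> M; peptide=M
pos 5: CCU -> P; peptide=MP
pos 8: GAG -> E; peptide=MPE
pos 11: CUA -> L; peptide=MPEL
pos 14: CGC -> R; peptide=MPELR
pos 17: UAG -> STOP

Answer: MPELR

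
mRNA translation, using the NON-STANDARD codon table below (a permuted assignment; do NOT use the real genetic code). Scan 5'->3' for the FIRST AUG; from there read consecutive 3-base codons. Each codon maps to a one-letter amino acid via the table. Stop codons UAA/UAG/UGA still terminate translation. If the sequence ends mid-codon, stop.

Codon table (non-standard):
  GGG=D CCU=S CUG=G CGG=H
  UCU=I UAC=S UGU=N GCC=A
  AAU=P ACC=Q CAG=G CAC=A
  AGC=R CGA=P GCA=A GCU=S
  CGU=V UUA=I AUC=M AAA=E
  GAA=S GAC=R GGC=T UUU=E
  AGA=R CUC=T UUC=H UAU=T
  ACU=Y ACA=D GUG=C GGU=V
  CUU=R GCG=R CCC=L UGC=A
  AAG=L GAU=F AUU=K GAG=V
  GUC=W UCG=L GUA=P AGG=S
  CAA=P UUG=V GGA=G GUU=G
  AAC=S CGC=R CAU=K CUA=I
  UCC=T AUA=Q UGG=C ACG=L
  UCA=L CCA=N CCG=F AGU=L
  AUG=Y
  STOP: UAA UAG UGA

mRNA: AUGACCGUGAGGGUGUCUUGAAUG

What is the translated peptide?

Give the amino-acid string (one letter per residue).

start AUG at pos 0
pos 0: AUG -> Y; peptide=Y
pos 3: ACC -> Q; peptide=YQ
pos 6: GUG -> C; peptide=YQC
pos 9: AGG -> S; peptide=YQCS
pos 12: GUG -> C; peptide=YQCSC
pos 15: UCU -> I; peptide=YQCSCI
pos 18: UGA -> STOP

Answer: YQCSCI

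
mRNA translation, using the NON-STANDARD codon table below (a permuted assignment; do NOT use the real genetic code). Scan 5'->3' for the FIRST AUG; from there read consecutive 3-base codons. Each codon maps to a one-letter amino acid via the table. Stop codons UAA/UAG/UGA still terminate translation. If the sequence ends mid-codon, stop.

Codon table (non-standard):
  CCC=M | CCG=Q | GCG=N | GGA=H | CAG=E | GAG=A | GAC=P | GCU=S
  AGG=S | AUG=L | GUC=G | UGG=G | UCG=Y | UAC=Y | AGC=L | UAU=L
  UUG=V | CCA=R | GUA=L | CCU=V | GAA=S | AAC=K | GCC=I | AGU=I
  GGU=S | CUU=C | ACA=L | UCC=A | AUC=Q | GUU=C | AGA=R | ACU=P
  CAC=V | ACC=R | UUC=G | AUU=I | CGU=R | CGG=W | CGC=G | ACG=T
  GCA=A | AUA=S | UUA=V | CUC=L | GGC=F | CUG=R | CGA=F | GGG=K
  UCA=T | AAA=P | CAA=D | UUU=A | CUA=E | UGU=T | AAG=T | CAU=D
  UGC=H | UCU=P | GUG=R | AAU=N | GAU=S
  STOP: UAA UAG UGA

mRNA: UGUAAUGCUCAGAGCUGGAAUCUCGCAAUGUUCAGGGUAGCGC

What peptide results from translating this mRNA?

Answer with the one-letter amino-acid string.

start AUG at pos 4
pos 4: AUG -> L; peptide=L
pos 7: CUC -> L; peptide=LL
pos 10: AGA -> R; peptide=LLR
pos 13: GCU -> S; peptide=LLRS
pos 16: GGA -> H; peptide=LLRSH
pos 19: AUC -> Q; peptide=LLRSHQ
pos 22: UCG -> Y; peptide=LLRSHQY
pos 25: CAA -> D; peptide=LLRSHQYD
pos 28: UGU -> T; peptide=LLRSHQYDT
pos 31: UCA -> T; peptide=LLRSHQYDTT
pos 34: GGG -> K; peptide=LLRSHQYDTTK
pos 37: UAG -> STOP

Answer: LLRSHQYDTTK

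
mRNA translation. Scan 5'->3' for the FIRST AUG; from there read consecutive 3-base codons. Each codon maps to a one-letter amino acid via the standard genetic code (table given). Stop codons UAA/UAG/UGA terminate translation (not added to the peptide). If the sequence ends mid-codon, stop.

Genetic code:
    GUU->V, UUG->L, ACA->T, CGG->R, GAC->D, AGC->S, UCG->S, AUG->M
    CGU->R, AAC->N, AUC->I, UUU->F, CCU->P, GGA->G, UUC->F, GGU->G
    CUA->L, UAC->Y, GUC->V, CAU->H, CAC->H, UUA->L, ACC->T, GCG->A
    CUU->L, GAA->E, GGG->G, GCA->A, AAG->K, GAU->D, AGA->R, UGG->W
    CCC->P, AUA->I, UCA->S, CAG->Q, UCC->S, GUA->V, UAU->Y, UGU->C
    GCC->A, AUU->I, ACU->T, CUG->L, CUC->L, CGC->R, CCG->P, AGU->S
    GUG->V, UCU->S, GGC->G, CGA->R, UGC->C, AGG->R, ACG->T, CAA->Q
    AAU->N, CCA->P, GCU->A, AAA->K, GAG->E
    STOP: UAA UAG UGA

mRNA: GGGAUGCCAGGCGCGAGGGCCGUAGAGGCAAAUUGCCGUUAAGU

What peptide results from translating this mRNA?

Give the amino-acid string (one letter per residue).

start AUG at pos 3
pos 3: AUG -> M; peptide=M
pos 6: CCA -> P; peptide=MP
pos 9: GGC -> G; peptide=MPG
pos 12: GCG -> A; peptide=MPGA
pos 15: AGG -> R; peptide=MPGAR
pos 18: GCC -> A; peptide=MPGARA
pos 21: GUA -> V; peptide=MPGARAV
pos 24: GAG -> E; peptide=MPGARAVE
pos 27: GCA -> A; peptide=MPGARAVEA
pos 30: AAU -> N; peptide=MPGARAVEAN
pos 33: UGC -> C; peptide=MPGARAVEANC
pos 36: CGU -> R; peptide=MPGARAVEANCR
pos 39: UAA -> STOP

Answer: MPGARAVEANCR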